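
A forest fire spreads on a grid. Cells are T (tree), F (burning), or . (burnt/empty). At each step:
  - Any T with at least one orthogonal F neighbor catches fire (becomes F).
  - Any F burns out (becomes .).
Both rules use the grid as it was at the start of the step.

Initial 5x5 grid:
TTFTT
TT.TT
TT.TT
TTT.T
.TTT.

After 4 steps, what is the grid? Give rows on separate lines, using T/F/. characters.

Step 1: 2 trees catch fire, 1 burn out
  TF.FT
  TT.TT
  TT.TT
  TTT.T
  .TTT.
Step 2: 4 trees catch fire, 2 burn out
  F...F
  TF.FT
  TT.TT
  TTT.T
  .TTT.
Step 3: 4 trees catch fire, 4 burn out
  .....
  F...F
  TF.FT
  TTT.T
  .TTT.
Step 4: 3 trees catch fire, 4 burn out
  .....
  .....
  F...F
  TFT.T
  .TTT.

.....
.....
F...F
TFT.T
.TTT.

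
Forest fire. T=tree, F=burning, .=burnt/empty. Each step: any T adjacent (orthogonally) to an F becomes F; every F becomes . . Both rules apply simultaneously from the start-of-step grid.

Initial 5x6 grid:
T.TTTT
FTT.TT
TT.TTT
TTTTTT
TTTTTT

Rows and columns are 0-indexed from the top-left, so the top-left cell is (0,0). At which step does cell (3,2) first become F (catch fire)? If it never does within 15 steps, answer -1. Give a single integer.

Step 1: cell (3,2)='T' (+3 fires, +1 burnt)
Step 2: cell (3,2)='T' (+3 fires, +3 burnt)
Step 3: cell (3,2)='T' (+3 fires, +3 burnt)
Step 4: cell (3,2)='F' (+3 fires, +3 burnt)
  -> target ignites at step 4
Step 5: cell (3,2)='.' (+3 fires, +3 burnt)
Step 6: cell (3,2)='.' (+5 fires, +3 burnt)
Step 7: cell (3,2)='.' (+4 fires, +5 burnt)
Step 8: cell (3,2)='.' (+2 fires, +4 burnt)
Step 9: cell (3,2)='.' (+0 fires, +2 burnt)
  fire out at step 9

4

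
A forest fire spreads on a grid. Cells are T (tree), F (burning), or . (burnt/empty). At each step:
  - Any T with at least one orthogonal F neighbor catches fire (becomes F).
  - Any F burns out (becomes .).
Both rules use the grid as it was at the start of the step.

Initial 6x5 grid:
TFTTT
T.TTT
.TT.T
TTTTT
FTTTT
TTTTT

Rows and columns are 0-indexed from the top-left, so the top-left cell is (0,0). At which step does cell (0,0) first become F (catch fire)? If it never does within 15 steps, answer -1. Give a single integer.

Step 1: cell (0,0)='F' (+5 fires, +2 burnt)
  -> target ignites at step 1
Step 2: cell (0,0)='.' (+6 fires, +5 burnt)
Step 3: cell (0,0)='.' (+7 fires, +6 burnt)
Step 4: cell (0,0)='.' (+4 fires, +7 burnt)
Step 5: cell (0,0)='.' (+3 fires, +4 burnt)
Step 6: cell (0,0)='.' (+0 fires, +3 burnt)
  fire out at step 6

1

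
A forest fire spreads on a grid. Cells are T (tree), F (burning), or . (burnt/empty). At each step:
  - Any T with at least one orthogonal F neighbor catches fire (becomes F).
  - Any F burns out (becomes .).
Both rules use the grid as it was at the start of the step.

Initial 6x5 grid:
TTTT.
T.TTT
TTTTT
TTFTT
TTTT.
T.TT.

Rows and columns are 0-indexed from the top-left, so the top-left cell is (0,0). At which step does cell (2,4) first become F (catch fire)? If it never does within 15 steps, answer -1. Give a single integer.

Step 1: cell (2,4)='T' (+4 fires, +1 burnt)
Step 2: cell (2,4)='T' (+8 fires, +4 burnt)
Step 3: cell (2,4)='F' (+6 fires, +8 burnt)
  -> target ignites at step 3
Step 4: cell (2,4)='.' (+5 fires, +6 burnt)
Step 5: cell (2,4)='.' (+1 fires, +5 burnt)
Step 6: cell (2,4)='.' (+0 fires, +1 burnt)
  fire out at step 6

3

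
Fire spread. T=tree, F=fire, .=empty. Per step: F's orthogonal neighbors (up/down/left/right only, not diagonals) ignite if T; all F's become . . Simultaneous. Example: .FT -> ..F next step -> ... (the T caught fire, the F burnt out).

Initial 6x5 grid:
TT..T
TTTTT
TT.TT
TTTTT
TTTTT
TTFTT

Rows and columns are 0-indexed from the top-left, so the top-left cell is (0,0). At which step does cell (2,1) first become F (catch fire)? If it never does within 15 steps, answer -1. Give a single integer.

Step 1: cell (2,1)='T' (+3 fires, +1 burnt)
Step 2: cell (2,1)='T' (+5 fires, +3 burnt)
Step 3: cell (2,1)='T' (+4 fires, +5 burnt)
Step 4: cell (2,1)='F' (+4 fires, +4 burnt)
  -> target ignites at step 4
Step 5: cell (2,1)='.' (+4 fires, +4 burnt)
Step 6: cell (2,1)='.' (+4 fires, +4 burnt)
Step 7: cell (2,1)='.' (+2 fires, +4 burnt)
Step 8: cell (2,1)='.' (+0 fires, +2 burnt)
  fire out at step 8

4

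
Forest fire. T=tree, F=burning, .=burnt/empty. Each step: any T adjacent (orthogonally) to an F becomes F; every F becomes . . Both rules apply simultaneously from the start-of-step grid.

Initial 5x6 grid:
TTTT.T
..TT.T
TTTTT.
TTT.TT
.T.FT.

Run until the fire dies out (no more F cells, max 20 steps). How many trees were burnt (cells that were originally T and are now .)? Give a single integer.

Answer: 18

Derivation:
Step 1: +1 fires, +1 burnt (F count now 1)
Step 2: +1 fires, +1 burnt (F count now 1)
Step 3: +2 fires, +1 burnt (F count now 2)
Step 4: +1 fires, +2 burnt (F count now 1)
Step 5: +2 fires, +1 burnt (F count now 2)
Step 6: +4 fires, +2 burnt (F count now 4)
Step 7: +3 fires, +4 burnt (F count now 3)
Step 8: +3 fires, +3 burnt (F count now 3)
Step 9: +1 fires, +3 burnt (F count now 1)
Step 10: +0 fires, +1 burnt (F count now 0)
Fire out after step 10
Initially T: 20, now '.': 28
Total burnt (originally-T cells now '.'): 18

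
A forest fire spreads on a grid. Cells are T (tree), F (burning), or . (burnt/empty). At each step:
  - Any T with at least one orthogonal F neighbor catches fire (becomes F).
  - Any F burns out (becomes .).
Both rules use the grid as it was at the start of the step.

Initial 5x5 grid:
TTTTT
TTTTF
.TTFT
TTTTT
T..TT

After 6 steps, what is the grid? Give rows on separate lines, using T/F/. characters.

Step 1: 5 trees catch fire, 2 burn out
  TTTTF
  TTTF.
  .TF.F
  TTTFT
  T..TT
Step 2: 6 trees catch fire, 5 burn out
  TTTF.
  TTF..
  .F...
  TTF.F
  T..FT
Step 3: 4 trees catch fire, 6 burn out
  TTF..
  TF...
  .....
  TF...
  T...F
Step 4: 3 trees catch fire, 4 burn out
  TF...
  F....
  .....
  F....
  T....
Step 5: 2 trees catch fire, 3 burn out
  F....
  .....
  .....
  .....
  F....
Step 6: 0 trees catch fire, 2 burn out
  .....
  .....
  .....
  .....
  .....

.....
.....
.....
.....
.....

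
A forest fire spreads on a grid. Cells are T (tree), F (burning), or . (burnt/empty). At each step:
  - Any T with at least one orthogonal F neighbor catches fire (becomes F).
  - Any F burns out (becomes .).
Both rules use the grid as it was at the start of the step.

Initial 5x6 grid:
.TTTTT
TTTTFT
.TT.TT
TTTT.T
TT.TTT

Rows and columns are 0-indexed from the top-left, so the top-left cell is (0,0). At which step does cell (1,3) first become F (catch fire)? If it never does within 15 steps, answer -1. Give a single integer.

Step 1: cell (1,3)='F' (+4 fires, +1 burnt)
  -> target ignites at step 1
Step 2: cell (1,3)='.' (+4 fires, +4 burnt)
Step 3: cell (1,3)='.' (+4 fires, +4 burnt)
Step 4: cell (1,3)='.' (+5 fires, +4 burnt)
Step 5: cell (1,3)='.' (+3 fires, +5 burnt)
Step 6: cell (1,3)='.' (+3 fires, +3 burnt)
Step 7: cell (1,3)='.' (+1 fires, +3 burnt)
Step 8: cell (1,3)='.' (+0 fires, +1 burnt)
  fire out at step 8

1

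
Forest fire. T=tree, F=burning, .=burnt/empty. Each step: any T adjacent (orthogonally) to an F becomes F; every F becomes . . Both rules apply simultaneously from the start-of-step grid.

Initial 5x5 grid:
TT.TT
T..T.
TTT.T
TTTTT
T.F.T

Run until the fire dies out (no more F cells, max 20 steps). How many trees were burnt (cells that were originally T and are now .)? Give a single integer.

Answer: 14

Derivation:
Step 1: +1 fires, +1 burnt (F count now 1)
Step 2: +3 fires, +1 burnt (F count now 3)
Step 3: +3 fires, +3 burnt (F count now 3)
Step 4: +4 fires, +3 burnt (F count now 4)
Step 5: +1 fires, +4 burnt (F count now 1)
Step 6: +1 fires, +1 burnt (F count now 1)
Step 7: +1 fires, +1 burnt (F count now 1)
Step 8: +0 fires, +1 burnt (F count now 0)
Fire out after step 8
Initially T: 17, now '.': 22
Total burnt (originally-T cells now '.'): 14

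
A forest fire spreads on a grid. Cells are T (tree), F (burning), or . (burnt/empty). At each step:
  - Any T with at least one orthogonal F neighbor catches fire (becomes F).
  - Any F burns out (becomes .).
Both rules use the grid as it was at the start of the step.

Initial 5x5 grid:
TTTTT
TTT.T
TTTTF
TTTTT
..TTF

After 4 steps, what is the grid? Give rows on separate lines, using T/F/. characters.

Step 1: 4 trees catch fire, 2 burn out
  TTTTT
  TTT.F
  TTTF.
  TTTTF
  ..TF.
Step 2: 4 trees catch fire, 4 burn out
  TTTTF
  TTT..
  TTF..
  TTTF.
  ..F..
Step 3: 4 trees catch fire, 4 burn out
  TTTF.
  TTF..
  TF...
  TTF..
  .....
Step 4: 4 trees catch fire, 4 burn out
  TTF..
  TF...
  F....
  TF...
  .....

TTF..
TF...
F....
TF...
.....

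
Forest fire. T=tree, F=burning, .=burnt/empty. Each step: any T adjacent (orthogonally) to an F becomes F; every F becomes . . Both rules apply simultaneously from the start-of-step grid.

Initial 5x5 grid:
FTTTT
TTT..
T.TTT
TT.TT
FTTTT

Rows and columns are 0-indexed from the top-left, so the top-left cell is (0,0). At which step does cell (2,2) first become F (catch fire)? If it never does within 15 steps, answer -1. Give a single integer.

Step 1: cell (2,2)='T' (+4 fires, +2 burnt)
Step 2: cell (2,2)='T' (+5 fires, +4 burnt)
Step 3: cell (2,2)='T' (+3 fires, +5 burnt)
Step 4: cell (2,2)='F' (+4 fires, +3 burnt)
  -> target ignites at step 4
Step 5: cell (2,2)='.' (+2 fires, +4 burnt)
Step 6: cell (2,2)='.' (+1 fires, +2 burnt)
Step 7: cell (2,2)='.' (+0 fires, +1 burnt)
  fire out at step 7

4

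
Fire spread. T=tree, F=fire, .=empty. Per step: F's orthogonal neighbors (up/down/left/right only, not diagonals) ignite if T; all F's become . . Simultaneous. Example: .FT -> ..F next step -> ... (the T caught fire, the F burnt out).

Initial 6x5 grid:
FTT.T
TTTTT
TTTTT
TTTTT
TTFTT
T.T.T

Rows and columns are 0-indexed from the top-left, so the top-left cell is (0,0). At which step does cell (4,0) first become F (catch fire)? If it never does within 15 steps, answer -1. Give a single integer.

Step 1: cell (4,0)='T' (+6 fires, +2 burnt)
Step 2: cell (4,0)='F' (+8 fires, +6 burnt)
  -> target ignites at step 2
Step 3: cell (4,0)='.' (+7 fires, +8 burnt)
Step 4: cell (4,0)='.' (+2 fires, +7 burnt)
Step 5: cell (4,0)='.' (+1 fires, +2 burnt)
Step 6: cell (4,0)='.' (+1 fires, +1 burnt)
Step 7: cell (4,0)='.' (+0 fires, +1 burnt)
  fire out at step 7

2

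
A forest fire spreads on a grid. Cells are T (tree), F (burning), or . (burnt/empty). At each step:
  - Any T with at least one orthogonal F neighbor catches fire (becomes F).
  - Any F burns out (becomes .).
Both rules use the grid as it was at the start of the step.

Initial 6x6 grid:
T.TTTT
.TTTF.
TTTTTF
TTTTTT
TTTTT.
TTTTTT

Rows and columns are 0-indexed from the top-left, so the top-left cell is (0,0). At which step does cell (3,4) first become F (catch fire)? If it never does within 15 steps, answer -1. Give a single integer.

Step 1: cell (3,4)='T' (+4 fires, +2 burnt)
Step 2: cell (3,4)='F' (+5 fires, +4 burnt)
  -> target ignites at step 2
Step 3: cell (3,4)='.' (+5 fires, +5 burnt)
Step 4: cell (3,4)='.' (+4 fires, +5 burnt)
Step 5: cell (3,4)='.' (+5 fires, +4 burnt)
Step 6: cell (3,4)='.' (+3 fires, +5 burnt)
Step 7: cell (3,4)='.' (+2 fires, +3 burnt)
Step 8: cell (3,4)='.' (+1 fires, +2 burnt)
Step 9: cell (3,4)='.' (+0 fires, +1 burnt)
  fire out at step 9

2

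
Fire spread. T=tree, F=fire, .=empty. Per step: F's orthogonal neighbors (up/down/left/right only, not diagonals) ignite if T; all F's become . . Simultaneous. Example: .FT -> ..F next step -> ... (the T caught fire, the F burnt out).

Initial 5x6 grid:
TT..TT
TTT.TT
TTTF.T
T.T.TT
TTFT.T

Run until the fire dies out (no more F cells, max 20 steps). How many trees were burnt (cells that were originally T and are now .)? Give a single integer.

Step 1: +4 fires, +2 burnt (F count now 4)
Step 2: +3 fires, +4 burnt (F count now 3)
Step 3: +3 fires, +3 burnt (F count now 3)
Step 4: +2 fires, +3 burnt (F count now 2)
Step 5: +1 fires, +2 burnt (F count now 1)
Step 6: +0 fires, +1 burnt (F count now 0)
Fire out after step 6
Initially T: 21, now '.': 22
Total burnt (originally-T cells now '.'): 13

Answer: 13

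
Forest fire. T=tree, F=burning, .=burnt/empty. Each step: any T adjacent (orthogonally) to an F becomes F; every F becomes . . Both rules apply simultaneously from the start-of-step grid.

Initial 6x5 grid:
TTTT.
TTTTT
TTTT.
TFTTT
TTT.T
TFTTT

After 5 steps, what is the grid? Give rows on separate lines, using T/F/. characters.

Step 1: 6 trees catch fire, 2 burn out
  TTTT.
  TTTTT
  TFTT.
  F.FTT
  TFT.T
  F.FTT
Step 2: 7 trees catch fire, 6 burn out
  TTTT.
  TFTTT
  F.FT.
  ...FT
  F.F.T
  ...FT
Step 3: 6 trees catch fire, 7 burn out
  TFTT.
  F.FTT
  ...F.
  ....F
  ....T
  ....F
Step 4: 4 trees catch fire, 6 burn out
  F.FT.
  ...FT
  .....
  .....
  ....F
  .....
Step 5: 2 trees catch fire, 4 burn out
  ...F.
  ....F
  .....
  .....
  .....
  .....

...F.
....F
.....
.....
.....
.....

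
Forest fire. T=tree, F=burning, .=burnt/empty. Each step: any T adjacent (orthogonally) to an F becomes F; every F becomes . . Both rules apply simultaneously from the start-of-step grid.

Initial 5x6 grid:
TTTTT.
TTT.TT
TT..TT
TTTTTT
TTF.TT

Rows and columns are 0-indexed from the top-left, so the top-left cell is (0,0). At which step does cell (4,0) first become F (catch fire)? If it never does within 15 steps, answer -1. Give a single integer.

Step 1: cell (4,0)='T' (+2 fires, +1 burnt)
Step 2: cell (4,0)='F' (+3 fires, +2 burnt)
  -> target ignites at step 2
Step 3: cell (4,0)='.' (+3 fires, +3 burnt)
Step 4: cell (4,0)='.' (+5 fires, +3 burnt)
Step 5: cell (4,0)='.' (+6 fires, +5 burnt)
Step 6: cell (4,0)='.' (+4 fires, +6 burnt)
Step 7: cell (4,0)='.' (+1 fires, +4 burnt)
Step 8: cell (4,0)='.' (+0 fires, +1 burnt)
  fire out at step 8

2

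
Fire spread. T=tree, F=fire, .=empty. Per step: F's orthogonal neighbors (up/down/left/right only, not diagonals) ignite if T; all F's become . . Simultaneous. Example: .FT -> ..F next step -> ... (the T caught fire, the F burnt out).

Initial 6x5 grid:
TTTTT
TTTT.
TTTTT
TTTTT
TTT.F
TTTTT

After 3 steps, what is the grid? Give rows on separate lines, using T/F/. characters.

Step 1: 2 trees catch fire, 1 burn out
  TTTTT
  TTTT.
  TTTTT
  TTTTF
  TTT..
  TTTTF
Step 2: 3 trees catch fire, 2 burn out
  TTTTT
  TTTT.
  TTTTF
  TTTF.
  TTT..
  TTTF.
Step 3: 3 trees catch fire, 3 burn out
  TTTTT
  TTTT.
  TTTF.
  TTF..
  TTT..
  TTF..

TTTTT
TTTT.
TTTF.
TTF..
TTT..
TTF..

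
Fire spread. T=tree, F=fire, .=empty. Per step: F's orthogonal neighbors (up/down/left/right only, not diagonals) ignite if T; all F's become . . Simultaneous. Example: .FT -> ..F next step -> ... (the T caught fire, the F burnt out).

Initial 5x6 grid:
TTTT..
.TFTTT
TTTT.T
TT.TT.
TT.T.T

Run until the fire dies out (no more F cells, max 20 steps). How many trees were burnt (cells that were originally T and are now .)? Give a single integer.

Answer: 20

Derivation:
Step 1: +4 fires, +1 burnt (F count now 4)
Step 2: +5 fires, +4 burnt (F count now 5)
Step 3: +5 fires, +5 burnt (F count now 5)
Step 4: +5 fires, +5 burnt (F count now 5)
Step 5: +1 fires, +5 burnt (F count now 1)
Step 6: +0 fires, +1 burnt (F count now 0)
Fire out after step 6
Initially T: 21, now '.': 29
Total burnt (originally-T cells now '.'): 20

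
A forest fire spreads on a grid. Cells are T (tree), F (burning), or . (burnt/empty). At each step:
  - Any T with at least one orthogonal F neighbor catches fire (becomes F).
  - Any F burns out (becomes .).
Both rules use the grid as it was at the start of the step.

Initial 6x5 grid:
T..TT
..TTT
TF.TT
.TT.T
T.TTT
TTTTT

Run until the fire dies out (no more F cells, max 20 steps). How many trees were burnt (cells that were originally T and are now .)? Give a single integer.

Step 1: +2 fires, +1 burnt (F count now 2)
Step 2: +1 fires, +2 burnt (F count now 1)
Step 3: +1 fires, +1 burnt (F count now 1)
Step 4: +2 fires, +1 burnt (F count now 2)
Step 5: +3 fires, +2 burnt (F count now 3)
Step 6: +3 fires, +3 burnt (F count now 3)
Step 7: +2 fires, +3 burnt (F count now 2)
Step 8: +2 fires, +2 burnt (F count now 2)
Step 9: +2 fires, +2 burnt (F count now 2)
Step 10: +2 fires, +2 burnt (F count now 2)
Step 11: +0 fires, +2 burnt (F count now 0)
Fire out after step 11
Initially T: 21, now '.': 29
Total burnt (originally-T cells now '.'): 20

Answer: 20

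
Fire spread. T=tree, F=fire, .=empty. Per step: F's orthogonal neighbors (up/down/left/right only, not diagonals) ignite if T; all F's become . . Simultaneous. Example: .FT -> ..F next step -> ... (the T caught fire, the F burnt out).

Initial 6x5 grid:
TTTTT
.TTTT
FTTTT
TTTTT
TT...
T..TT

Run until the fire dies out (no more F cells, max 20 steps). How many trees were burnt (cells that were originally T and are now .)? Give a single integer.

Answer: 21

Derivation:
Step 1: +2 fires, +1 burnt (F count now 2)
Step 2: +4 fires, +2 burnt (F count now 4)
Step 3: +6 fires, +4 burnt (F count now 6)
Step 4: +5 fires, +6 burnt (F count now 5)
Step 5: +3 fires, +5 burnt (F count now 3)
Step 6: +1 fires, +3 burnt (F count now 1)
Step 7: +0 fires, +1 burnt (F count now 0)
Fire out after step 7
Initially T: 23, now '.': 28
Total burnt (originally-T cells now '.'): 21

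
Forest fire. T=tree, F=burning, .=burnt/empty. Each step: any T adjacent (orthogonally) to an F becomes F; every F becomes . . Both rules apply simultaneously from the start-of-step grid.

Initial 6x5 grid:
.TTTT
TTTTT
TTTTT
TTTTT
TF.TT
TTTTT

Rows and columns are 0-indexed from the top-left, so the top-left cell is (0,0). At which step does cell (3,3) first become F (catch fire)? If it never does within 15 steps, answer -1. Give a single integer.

Step 1: cell (3,3)='T' (+3 fires, +1 burnt)
Step 2: cell (3,3)='T' (+5 fires, +3 burnt)
Step 3: cell (3,3)='F' (+5 fires, +5 burnt)
  -> target ignites at step 3
Step 4: cell (3,3)='.' (+7 fires, +5 burnt)
Step 5: cell (3,3)='.' (+4 fires, +7 burnt)
Step 6: cell (3,3)='.' (+2 fires, +4 burnt)
Step 7: cell (3,3)='.' (+1 fires, +2 burnt)
Step 8: cell (3,3)='.' (+0 fires, +1 burnt)
  fire out at step 8

3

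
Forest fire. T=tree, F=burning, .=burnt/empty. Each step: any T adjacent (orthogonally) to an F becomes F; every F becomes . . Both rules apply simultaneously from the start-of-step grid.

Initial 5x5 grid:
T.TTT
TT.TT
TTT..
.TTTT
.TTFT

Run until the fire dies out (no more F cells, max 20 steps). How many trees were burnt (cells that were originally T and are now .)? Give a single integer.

Answer: 13

Derivation:
Step 1: +3 fires, +1 burnt (F count now 3)
Step 2: +3 fires, +3 burnt (F count now 3)
Step 3: +2 fires, +3 burnt (F count now 2)
Step 4: +1 fires, +2 burnt (F count now 1)
Step 5: +2 fires, +1 burnt (F count now 2)
Step 6: +1 fires, +2 burnt (F count now 1)
Step 7: +1 fires, +1 burnt (F count now 1)
Step 8: +0 fires, +1 burnt (F count now 0)
Fire out after step 8
Initially T: 18, now '.': 20
Total burnt (originally-T cells now '.'): 13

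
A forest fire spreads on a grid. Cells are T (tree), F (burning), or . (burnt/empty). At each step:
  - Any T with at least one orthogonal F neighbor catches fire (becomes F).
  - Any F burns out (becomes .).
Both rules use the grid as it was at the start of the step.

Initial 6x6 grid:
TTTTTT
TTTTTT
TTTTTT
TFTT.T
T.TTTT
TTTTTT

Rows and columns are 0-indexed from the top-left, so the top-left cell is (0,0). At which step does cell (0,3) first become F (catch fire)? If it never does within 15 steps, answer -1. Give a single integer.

Step 1: cell (0,3)='T' (+3 fires, +1 burnt)
Step 2: cell (0,3)='T' (+6 fires, +3 burnt)
Step 3: cell (0,3)='T' (+7 fires, +6 burnt)
Step 4: cell (0,3)='T' (+7 fires, +7 burnt)
Step 5: cell (0,3)='F' (+5 fires, +7 burnt)
  -> target ignites at step 5
Step 6: cell (0,3)='.' (+4 fires, +5 burnt)
Step 7: cell (0,3)='.' (+1 fires, +4 burnt)
Step 8: cell (0,3)='.' (+0 fires, +1 burnt)
  fire out at step 8

5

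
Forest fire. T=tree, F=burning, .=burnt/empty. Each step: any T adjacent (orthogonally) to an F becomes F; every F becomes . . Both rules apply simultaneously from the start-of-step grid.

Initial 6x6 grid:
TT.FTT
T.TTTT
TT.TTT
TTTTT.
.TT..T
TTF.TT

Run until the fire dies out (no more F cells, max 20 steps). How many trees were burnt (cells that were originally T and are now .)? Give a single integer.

Step 1: +4 fires, +2 burnt (F count now 4)
Step 2: +7 fires, +4 burnt (F count now 7)
Step 3: +4 fires, +7 burnt (F count now 4)
Step 4: +4 fires, +4 burnt (F count now 4)
Step 5: +1 fires, +4 burnt (F count now 1)
Step 6: +1 fires, +1 burnt (F count now 1)
Step 7: +1 fires, +1 burnt (F count now 1)
Step 8: +1 fires, +1 burnt (F count now 1)
Step 9: +0 fires, +1 burnt (F count now 0)
Fire out after step 9
Initially T: 26, now '.': 33
Total burnt (originally-T cells now '.'): 23

Answer: 23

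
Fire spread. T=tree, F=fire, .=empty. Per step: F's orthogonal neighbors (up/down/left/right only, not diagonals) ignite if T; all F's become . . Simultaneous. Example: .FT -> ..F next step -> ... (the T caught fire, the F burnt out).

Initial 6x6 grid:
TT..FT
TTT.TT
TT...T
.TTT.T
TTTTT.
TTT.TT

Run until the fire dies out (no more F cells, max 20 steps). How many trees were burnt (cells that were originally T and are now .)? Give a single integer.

Answer: 5

Derivation:
Step 1: +2 fires, +1 burnt (F count now 2)
Step 2: +1 fires, +2 burnt (F count now 1)
Step 3: +1 fires, +1 burnt (F count now 1)
Step 4: +1 fires, +1 burnt (F count now 1)
Step 5: +0 fires, +1 burnt (F count now 0)
Fire out after step 5
Initially T: 25, now '.': 16
Total burnt (originally-T cells now '.'): 5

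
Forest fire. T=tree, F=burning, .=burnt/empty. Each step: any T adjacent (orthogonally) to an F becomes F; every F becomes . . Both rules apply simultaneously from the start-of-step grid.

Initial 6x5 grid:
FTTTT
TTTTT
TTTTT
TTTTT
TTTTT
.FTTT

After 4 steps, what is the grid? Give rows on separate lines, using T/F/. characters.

Step 1: 4 trees catch fire, 2 burn out
  .FTTT
  FTTTT
  TTTTT
  TTTTT
  TFTTT
  ..FTT
Step 2: 7 trees catch fire, 4 burn out
  ..FTT
  .FTTT
  FTTTT
  TFTTT
  F.FTT
  ...FT
Step 3: 7 trees catch fire, 7 burn out
  ...FT
  ..FTT
  .FTTT
  F.FTT
  ...FT
  ....F
Step 4: 5 trees catch fire, 7 burn out
  ....F
  ...FT
  ..FTT
  ...FT
  ....F
  .....

....F
...FT
..FTT
...FT
....F
.....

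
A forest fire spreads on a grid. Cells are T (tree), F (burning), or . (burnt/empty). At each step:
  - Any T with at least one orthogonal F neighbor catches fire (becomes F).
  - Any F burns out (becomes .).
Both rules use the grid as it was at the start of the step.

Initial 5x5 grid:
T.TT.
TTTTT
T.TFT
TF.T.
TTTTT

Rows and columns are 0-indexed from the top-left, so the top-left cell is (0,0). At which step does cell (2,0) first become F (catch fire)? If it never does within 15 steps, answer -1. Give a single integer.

Step 1: cell (2,0)='T' (+6 fires, +2 burnt)
Step 2: cell (2,0)='F' (+7 fires, +6 burnt)
  -> target ignites at step 2
Step 3: cell (2,0)='.' (+4 fires, +7 burnt)
Step 4: cell (2,0)='.' (+1 fires, +4 burnt)
Step 5: cell (2,0)='.' (+0 fires, +1 burnt)
  fire out at step 5

2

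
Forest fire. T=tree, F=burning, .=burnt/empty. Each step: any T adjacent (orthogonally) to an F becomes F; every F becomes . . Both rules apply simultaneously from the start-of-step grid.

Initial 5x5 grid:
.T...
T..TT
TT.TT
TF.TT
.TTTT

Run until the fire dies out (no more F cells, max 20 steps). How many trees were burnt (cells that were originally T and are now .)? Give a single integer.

Step 1: +3 fires, +1 burnt (F count now 3)
Step 2: +2 fires, +3 burnt (F count now 2)
Step 3: +2 fires, +2 burnt (F count now 2)
Step 4: +2 fires, +2 burnt (F count now 2)
Step 5: +2 fires, +2 burnt (F count now 2)
Step 6: +2 fires, +2 burnt (F count now 2)
Step 7: +1 fires, +2 burnt (F count now 1)
Step 8: +0 fires, +1 burnt (F count now 0)
Fire out after step 8
Initially T: 15, now '.': 24
Total burnt (originally-T cells now '.'): 14

Answer: 14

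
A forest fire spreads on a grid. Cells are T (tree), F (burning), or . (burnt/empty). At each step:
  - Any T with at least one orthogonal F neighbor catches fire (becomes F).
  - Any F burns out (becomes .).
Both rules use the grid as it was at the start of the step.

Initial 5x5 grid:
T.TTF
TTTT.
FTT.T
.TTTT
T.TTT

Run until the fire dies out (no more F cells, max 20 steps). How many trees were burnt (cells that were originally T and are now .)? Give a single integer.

Step 1: +3 fires, +2 burnt (F count now 3)
Step 2: +6 fires, +3 burnt (F count now 6)
Step 3: +2 fires, +6 burnt (F count now 2)
Step 4: +2 fires, +2 burnt (F count now 2)
Step 5: +2 fires, +2 burnt (F count now 2)
Step 6: +2 fires, +2 burnt (F count now 2)
Step 7: +0 fires, +2 burnt (F count now 0)
Fire out after step 7
Initially T: 18, now '.': 24
Total burnt (originally-T cells now '.'): 17

Answer: 17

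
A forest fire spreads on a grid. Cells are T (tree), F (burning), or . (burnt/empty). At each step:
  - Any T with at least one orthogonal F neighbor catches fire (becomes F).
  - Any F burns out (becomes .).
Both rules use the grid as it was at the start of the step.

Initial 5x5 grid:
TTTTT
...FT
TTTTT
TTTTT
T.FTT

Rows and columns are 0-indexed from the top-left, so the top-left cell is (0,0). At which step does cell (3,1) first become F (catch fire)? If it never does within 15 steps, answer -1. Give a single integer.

Step 1: cell (3,1)='T' (+5 fires, +2 burnt)
Step 2: cell (3,1)='F' (+7 fires, +5 burnt)
  -> target ignites at step 2
Step 3: cell (3,1)='.' (+4 fires, +7 burnt)
Step 4: cell (3,1)='.' (+3 fires, +4 burnt)
Step 5: cell (3,1)='.' (+0 fires, +3 burnt)
  fire out at step 5

2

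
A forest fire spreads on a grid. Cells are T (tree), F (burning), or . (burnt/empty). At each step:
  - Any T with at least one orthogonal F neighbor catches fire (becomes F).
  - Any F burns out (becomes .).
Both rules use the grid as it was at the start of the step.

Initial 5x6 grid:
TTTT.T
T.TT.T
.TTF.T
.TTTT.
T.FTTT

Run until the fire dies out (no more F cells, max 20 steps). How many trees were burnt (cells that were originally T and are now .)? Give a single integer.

Step 1: +5 fires, +2 burnt (F count now 5)
Step 2: +6 fires, +5 burnt (F count now 6)
Step 3: +2 fires, +6 burnt (F count now 2)
Step 4: +1 fires, +2 burnt (F count now 1)
Step 5: +1 fires, +1 burnt (F count now 1)
Step 6: +1 fires, +1 burnt (F count now 1)
Step 7: +0 fires, +1 burnt (F count now 0)
Fire out after step 7
Initially T: 20, now '.': 26
Total burnt (originally-T cells now '.'): 16

Answer: 16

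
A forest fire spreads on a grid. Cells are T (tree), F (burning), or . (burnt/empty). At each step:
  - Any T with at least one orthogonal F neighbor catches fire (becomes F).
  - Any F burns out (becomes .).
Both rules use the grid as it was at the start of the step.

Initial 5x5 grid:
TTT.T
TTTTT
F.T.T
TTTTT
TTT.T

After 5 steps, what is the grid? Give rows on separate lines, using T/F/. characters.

Step 1: 2 trees catch fire, 1 burn out
  TTT.T
  FTTTT
  ..T.T
  FTTTT
  TTT.T
Step 2: 4 trees catch fire, 2 burn out
  FTT.T
  .FTTT
  ..T.T
  .FTTT
  FTT.T
Step 3: 4 trees catch fire, 4 burn out
  .FT.T
  ..FTT
  ..T.T
  ..FTT
  .FT.T
Step 4: 5 trees catch fire, 4 burn out
  ..F.T
  ...FT
  ..F.T
  ...FT
  ..F.T
Step 5: 2 trees catch fire, 5 burn out
  ....T
  ....F
  ....T
  ....F
  ....T

....T
....F
....T
....F
....T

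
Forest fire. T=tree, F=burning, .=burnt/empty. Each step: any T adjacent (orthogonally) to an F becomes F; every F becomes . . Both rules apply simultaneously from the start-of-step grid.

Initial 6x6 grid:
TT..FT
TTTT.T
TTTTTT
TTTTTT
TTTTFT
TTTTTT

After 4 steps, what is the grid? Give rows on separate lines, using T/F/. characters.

Step 1: 5 trees catch fire, 2 burn out
  TT...F
  TTTT.T
  TTTTTT
  TTTTFT
  TTTF.F
  TTTTFT
Step 2: 7 trees catch fire, 5 burn out
  TT....
  TTTT.F
  TTTTFT
  TTTF.F
  TTF...
  TTTF.F
Step 3: 5 trees catch fire, 7 burn out
  TT....
  TTTT..
  TTTF.F
  TTF...
  TF....
  TTF...
Step 4: 5 trees catch fire, 5 burn out
  TT....
  TTTF..
  TTF...
  TF....
  F.....
  TF....

TT....
TTTF..
TTF...
TF....
F.....
TF....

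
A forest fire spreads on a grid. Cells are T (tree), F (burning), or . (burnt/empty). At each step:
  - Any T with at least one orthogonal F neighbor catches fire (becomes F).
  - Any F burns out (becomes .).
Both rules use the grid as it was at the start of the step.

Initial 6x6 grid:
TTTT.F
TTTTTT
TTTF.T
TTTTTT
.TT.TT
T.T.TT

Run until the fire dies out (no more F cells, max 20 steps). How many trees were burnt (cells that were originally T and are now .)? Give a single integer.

Answer: 27

Derivation:
Step 1: +4 fires, +2 burnt (F count now 4)
Step 2: +7 fires, +4 burnt (F count now 7)
Step 3: +7 fires, +7 burnt (F count now 7)
Step 4: +7 fires, +7 burnt (F count now 7)
Step 5: +2 fires, +7 burnt (F count now 2)
Step 6: +0 fires, +2 burnt (F count now 0)
Fire out after step 6
Initially T: 28, now '.': 35
Total burnt (originally-T cells now '.'): 27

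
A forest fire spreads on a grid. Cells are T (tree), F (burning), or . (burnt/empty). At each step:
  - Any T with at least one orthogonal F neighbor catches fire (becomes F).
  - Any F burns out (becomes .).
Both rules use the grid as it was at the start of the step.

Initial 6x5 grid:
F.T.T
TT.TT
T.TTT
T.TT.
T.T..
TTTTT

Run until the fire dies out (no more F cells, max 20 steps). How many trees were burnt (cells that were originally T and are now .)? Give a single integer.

Step 1: +1 fires, +1 burnt (F count now 1)
Step 2: +2 fires, +1 burnt (F count now 2)
Step 3: +1 fires, +2 burnt (F count now 1)
Step 4: +1 fires, +1 burnt (F count now 1)
Step 5: +1 fires, +1 burnt (F count now 1)
Step 6: +1 fires, +1 burnt (F count now 1)
Step 7: +1 fires, +1 burnt (F count now 1)
Step 8: +2 fires, +1 burnt (F count now 2)
Step 9: +2 fires, +2 burnt (F count now 2)
Step 10: +2 fires, +2 burnt (F count now 2)
Step 11: +1 fires, +2 burnt (F count now 1)
Step 12: +2 fires, +1 burnt (F count now 2)
Step 13: +1 fires, +2 burnt (F count now 1)
Step 14: +1 fires, +1 burnt (F count now 1)
Step 15: +0 fires, +1 burnt (F count now 0)
Fire out after step 15
Initially T: 20, now '.': 29
Total burnt (originally-T cells now '.'): 19

Answer: 19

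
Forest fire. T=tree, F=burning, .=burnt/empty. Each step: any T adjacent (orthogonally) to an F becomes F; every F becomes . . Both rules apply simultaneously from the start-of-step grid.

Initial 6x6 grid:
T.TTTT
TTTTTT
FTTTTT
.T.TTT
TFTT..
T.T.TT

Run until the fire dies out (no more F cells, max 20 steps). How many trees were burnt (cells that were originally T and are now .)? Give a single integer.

Answer: 25

Derivation:
Step 1: +5 fires, +2 burnt (F count now 5)
Step 2: +6 fires, +5 burnt (F count now 6)
Step 3: +3 fires, +6 burnt (F count now 3)
Step 4: +4 fires, +3 burnt (F count now 4)
Step 5: +4 fires, +4 burnt (F count now 4)
Step 6: +2 fires, +4 burnt (F count now 2)
Step 7: +1 fires, +2 burnt (F count now 1)
Step 8: +0 fires, +1 burnt (F count now 0)
Fire out after step 8
Initially T: 27, now '.': 34
Total burnt (originally-T cells now '.'): 25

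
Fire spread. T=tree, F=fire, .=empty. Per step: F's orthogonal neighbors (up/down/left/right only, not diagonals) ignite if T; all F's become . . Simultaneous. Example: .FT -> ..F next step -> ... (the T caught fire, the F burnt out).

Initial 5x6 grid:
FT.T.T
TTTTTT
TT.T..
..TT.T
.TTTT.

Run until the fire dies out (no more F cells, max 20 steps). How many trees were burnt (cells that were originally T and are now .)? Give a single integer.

Step 1: +2 fires, +1 burnt (F count now 2)
Step 2: +2 fires, +2 burnt (F count now 2)
Step 3: +2 fires, +2 burnt (F count now 2)
Step 4: +1 fires, +2 burnt (F count now 1)
Step 5: +3 fires, +1 burnt (F count now 3)
Step 6: +2 fires, +3 burnt (F count now 2)
Step 7: +3 fires, +2 burnt (F count now 3)
Step 8: +2 fires, +3 burnt (F count now 2)
Step 9: +1 fires, +2 burnt (F count now 1)
Step 10: +0 fires, +1 burnt (F count now 0)
Fire out after step 10
Initially T: 19, now '.': 29
Total burnt (originally-T cells now '.'): 18

Answer: 18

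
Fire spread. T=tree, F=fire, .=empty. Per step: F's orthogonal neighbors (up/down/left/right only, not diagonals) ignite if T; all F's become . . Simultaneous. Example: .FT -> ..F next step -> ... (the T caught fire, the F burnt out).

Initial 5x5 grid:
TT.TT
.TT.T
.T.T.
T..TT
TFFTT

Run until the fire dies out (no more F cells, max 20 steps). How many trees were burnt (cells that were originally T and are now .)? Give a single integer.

Step 1: +2 fires, +2 burnt (F count now 2)
Step 2: +3 fires, +2 burnt (F count now 3)
Step 3: +2 fires, +3 burnt (F count now 2)
Step 4: +0 fires, +2 burnt (F count now 0)
Fire out after step 4
Initially T: 15, now '.': 17
Total burnt (originally-T cells now '.'): 7

Answer: 7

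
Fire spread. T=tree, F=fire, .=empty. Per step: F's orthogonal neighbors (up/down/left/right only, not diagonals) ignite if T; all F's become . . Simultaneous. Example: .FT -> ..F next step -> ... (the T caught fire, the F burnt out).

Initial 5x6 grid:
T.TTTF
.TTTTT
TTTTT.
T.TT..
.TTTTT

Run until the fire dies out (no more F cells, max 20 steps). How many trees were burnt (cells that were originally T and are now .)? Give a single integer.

Answer: 21

Derivation:
Step 1: +2 fires, +1 burnt (F count now 2)
Step 2: +2 fires, +2 burnt (F count now 2)
Step 3: +3 fires, +2 burnt (F count now 3)
Step 4: +2 fires, +3 burnt (F count now 2)
Step 5: +3 fires, +2 burnt (F count now 3)
Step 6: +3 fires, +3 burnt (F count now 3)
Step 7: +3 fires, +3 burnt (F count now 3)
Step 8: +3 fires, +3 burnt (F count now 3)
Step 9: +0 fires, +3 burnt (F count now 0)
Fire out after step 9
Initially T: 22, now '.': 29
Total burnt (originally-T cells now '.'): 21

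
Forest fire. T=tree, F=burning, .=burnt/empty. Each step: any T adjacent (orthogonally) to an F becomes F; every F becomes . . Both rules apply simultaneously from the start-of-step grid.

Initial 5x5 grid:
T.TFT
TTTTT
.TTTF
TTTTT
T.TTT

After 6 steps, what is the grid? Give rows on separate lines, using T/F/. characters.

Step 1: 6 trees catch fire, 2 burn out
  T.F.F
  TTTFF
  .TTF.
  TTTTF
  T.TTT
Step 2: 4 trees catch fire, 6 burn out
  T....
  TTF..
  .TF..
  TTTF.
  T.TTF
Step 3: 4 trees catch fire, 4 burn out
  T....
  TF...
  .F...
  TTF..
  T.TF.
Step 4: 3 trees catch fire, 4 burn out
  T....
  F....
  .....
  TF...
  T.F..
Step 5: 2 trees catch fire, 3 burn out
  F....
  .....
  .....
  F....
  T....
Step 6: 1 trees catch fire, 2 burn out
  .....
  .....
  .....
  .....
  F....

.....
.....
.....
.....
F....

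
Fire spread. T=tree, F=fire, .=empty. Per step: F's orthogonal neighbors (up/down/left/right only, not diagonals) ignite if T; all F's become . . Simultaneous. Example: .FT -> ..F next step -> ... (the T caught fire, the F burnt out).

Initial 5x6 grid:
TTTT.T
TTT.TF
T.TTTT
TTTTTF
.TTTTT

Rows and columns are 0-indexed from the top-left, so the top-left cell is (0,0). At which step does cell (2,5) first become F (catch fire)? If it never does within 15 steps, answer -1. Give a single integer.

Step 1: cell (2,5)='F' (+5 fires, +2 burnt)
  -> target ignites at step 1
Step 2: cell (2,5)='.' (+3 fires, +5 burnt)
Step 3: cell (2,5)='.' (+3 fires, +3 burnt)
Step 4: cell (2,5)='.' (+3 fires, +3 burnt)
Step 5: cell (2,5)='.' (+3 fires, +3 burnt)
Step 6: cell (2,5)='.' (+3 fires, +3 burnt)
Step 7: cell (2,5)='.' (+3 fires, +3 burnt)
Step 8: cell (2,5)='.' (+1 fires, +3 burnt)
Step 9: cell (2,5)='.' (+0 fires, +1 burnt)
  fire out at step 9

1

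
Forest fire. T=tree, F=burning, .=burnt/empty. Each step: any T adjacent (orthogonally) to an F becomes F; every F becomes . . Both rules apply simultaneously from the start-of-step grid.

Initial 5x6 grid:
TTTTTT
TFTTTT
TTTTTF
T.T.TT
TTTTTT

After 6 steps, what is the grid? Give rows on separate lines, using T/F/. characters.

Step 1: 7 trees catch fire, 2 burn out
  TFTTTT
  F.FTTF
  TFTTF.
  T.T.TF
  TTTTTT
Step 2: 10 trees catch fire, 7 burn out
  F.FTTF
  ...FF.
  F.FF..
  T.T.F.
  TTTTTF
Step 3: 5 trees catch fire, 10 burn out
  ...FF.
  ......
  ......
  F.F...
  TTTTF.
Step 4: 3 trees catch fire, 5 burn out
  ......
  ......
  ......
  ......
  FTFF..
Step 5: 1 trees catch fire, 3 burn out
  ......
  ......
  ......
  ......
  .F....
Step 6: 0 trees catch fire, 1 burn out
  ......
  ......
  ......
  ......
  ......

......
......
......
......
......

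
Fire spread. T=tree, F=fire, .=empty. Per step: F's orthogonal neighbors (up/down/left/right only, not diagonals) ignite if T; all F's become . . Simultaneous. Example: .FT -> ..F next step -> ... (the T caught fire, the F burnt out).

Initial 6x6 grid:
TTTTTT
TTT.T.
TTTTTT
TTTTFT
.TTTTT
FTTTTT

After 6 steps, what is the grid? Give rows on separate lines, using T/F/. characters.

Step 1: 5 trees catch fire, 2 burn out
  TTTTTT
  TTT.T.
  TTTTFT
  TTTF.F
  .TTTFT
  .FTTTT
Step 2: 9 trees catch fire, 5 burn out
  TTTTTT
  TTT.F.
  TTTF.F
  TTF...
  .FTF.F
  ..FTFT
Step 3: 6 trees catch fire, 9 burn out
  TTTTFT
  TTT...
  TTF...
  TF....
  ..F...
  ...F.F
Step 4: 5 trees catch fire, 6 burn out
  TTTF.F
  TTF...
  TF....
  F.....
  ......
  ......
Step 5: 3 trees catch fire, 5 burn out
  TTF...
  TF....
  F.....
  ......
  ......
  ......
Step 6: 2 trees catch fire, 3 burn out
  TF....
  F.....
  ......
  ......
  ......
  ......

TF....
F.....
......
......
......
......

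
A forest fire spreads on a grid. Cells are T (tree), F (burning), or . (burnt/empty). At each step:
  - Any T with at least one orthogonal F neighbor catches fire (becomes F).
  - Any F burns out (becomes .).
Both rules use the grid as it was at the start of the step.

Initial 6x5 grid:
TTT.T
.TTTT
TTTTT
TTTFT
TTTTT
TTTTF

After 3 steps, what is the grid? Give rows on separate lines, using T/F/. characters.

Step 1: 6 trees catch fire, 2 burn out
  TTT.T
  .TTTT
  TTTFT
  TTF.F
  TTTFF
  TTTF.
Step 2: 6 trees catch fire, 6 burn out
  TTT.T
  .TTFT
  TTF.F
  TF...
  TTF..
  TTF..
Step 3: 6 trees catch fire, 6 burn out
  TTT.T
  .TF.F
  TF...
  F....
  TF...
  TF...

TTT.T
.TF.F
TF...
F....
TF...
TF...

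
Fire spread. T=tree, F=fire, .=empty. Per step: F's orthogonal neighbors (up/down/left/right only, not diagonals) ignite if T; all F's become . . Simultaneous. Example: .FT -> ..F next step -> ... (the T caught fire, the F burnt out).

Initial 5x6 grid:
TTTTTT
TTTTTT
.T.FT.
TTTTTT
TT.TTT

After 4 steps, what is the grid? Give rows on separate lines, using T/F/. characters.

Step 1: 3 trees catch fire, 1 burn out
  TTTTTT
  TTTFTT
  .T..F.
  TTTFTT
  TT.TTT
Step 2: 6 trees catch fire, 3 burn out
  TTTFTT
  TTF.FT
  .T....
  TTF.FT
  TT.FTT
Step 3: 7 trees catch fire, 6 burn out
  TTF.FT
  TF...F
  .T....
  TF...F
  TT..FT
Step 4: 7 trees catch fire, 7 burn out
  TF...F
  F.....
  .F....
  F.....
  TF...F

TF...F
F.....
.F....
F.....
TF...F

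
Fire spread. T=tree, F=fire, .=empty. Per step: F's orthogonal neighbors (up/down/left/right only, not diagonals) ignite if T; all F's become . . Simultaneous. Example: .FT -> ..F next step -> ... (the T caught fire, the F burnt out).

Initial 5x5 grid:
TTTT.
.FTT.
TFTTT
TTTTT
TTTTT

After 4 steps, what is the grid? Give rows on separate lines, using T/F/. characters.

Step 1: 5 trees catch fire, 2 burn out
  TFTT.
  ..FT.
  F.FTT
  TFTTT
  TTTTT
Step 2: 7 trees catch fire, 5 burn out
  F.FT.
  ...F.
  ...FT
  F.FTT
  TFTTT
Step 3: 5 trees catch fire, 7 burn out
  ...F.
  .....
  ....F
  ...FT
  F.FTT
Step 4: 2 trees catch fire, 5 burn out
  .....
  .....
  .....
  ....F
  ...FT

.....
.....
.....
....F
...FT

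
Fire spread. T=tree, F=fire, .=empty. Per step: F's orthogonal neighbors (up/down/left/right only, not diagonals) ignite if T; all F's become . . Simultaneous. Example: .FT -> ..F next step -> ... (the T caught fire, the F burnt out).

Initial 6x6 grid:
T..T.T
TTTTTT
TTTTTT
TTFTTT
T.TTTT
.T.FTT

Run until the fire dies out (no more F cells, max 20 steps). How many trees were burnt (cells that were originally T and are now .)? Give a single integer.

Answer: 27

Derivation:
Step 1: +6 fires, +2 burnt (F count now 6)
Step 2: +7 fires, +6 burnt (F count now 7)
Step 3: +7 fires, +7 burnt (F count now 7)
Step 4: +4 fires, +7 burnt (F count now 4)
Step 5: +2 fires, +4 burnt (F count now 2)
Step 6: +1 fires, +2 burnt (F count now 1)
Step 7: +0 fires, +1 burnt (F count now 0)
Fire out after step 7
Initially T: 28, now '.': 35
Total burnt (originally-T cells now '.'): 27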